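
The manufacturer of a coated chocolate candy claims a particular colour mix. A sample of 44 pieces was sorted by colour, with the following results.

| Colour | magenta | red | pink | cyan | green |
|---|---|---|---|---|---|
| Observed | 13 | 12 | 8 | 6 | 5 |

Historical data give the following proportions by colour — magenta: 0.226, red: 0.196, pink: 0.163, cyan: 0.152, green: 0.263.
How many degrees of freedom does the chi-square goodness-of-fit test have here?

4

There are k = 5 categories and no parameters were estimated from the data, so df = 5 − 1 = 4.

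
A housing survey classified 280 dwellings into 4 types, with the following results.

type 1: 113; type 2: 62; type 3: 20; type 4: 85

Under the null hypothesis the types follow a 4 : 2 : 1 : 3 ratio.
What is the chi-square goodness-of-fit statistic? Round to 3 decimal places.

2.949

Ratio total = 10. Expected counts: 280×4/10 = 112, 280×2/10 = 56, 280×1/10 = 28, 280×3/10 = 84.
χ² = (113−112)²/112 + (62−56)²/56 + (20−28)²/28 + (85−84)²/84
   = 0.0089 + 0.6429 + 2.2857 + 0.0119
Sum = 2.949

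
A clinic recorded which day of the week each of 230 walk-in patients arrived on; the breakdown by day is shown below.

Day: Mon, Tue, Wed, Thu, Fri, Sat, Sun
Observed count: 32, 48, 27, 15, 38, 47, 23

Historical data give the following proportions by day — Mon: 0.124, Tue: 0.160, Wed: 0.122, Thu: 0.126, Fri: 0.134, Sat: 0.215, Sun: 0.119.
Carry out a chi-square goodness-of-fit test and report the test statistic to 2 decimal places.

13.11

Expected counts E_i = n·p_i: 230×0.124 = 28.52, 230×0.160 = 36.8, 230×0.122 = 28.06, 230×0.126 = 28.98, 230×0.134 = 30.82, 230×0.215 = 49.45, 230×0.119 = 27.37.
cat         O        E   (O−E)²/E
Mon        32    28.52      0.425
Tue        48     36.8      3.409
Wed        27    28.06      0.040
Thu        15    28.98      6.744
Fri        38    30.82      1.673
Sat        47    49.45      0.121
Sun        23    27.37      0.698
Sum = 13.11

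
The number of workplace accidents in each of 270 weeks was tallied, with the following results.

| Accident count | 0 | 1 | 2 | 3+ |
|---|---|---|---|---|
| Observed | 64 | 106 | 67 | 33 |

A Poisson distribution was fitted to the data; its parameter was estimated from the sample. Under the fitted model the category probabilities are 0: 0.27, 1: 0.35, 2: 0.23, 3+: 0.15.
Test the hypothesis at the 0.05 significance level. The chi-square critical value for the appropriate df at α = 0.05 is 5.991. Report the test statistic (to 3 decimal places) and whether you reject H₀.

Expected counts E_i = n·p_i: 270×0.27 = 72.9, 270×0.35 = 94.5, 270×0.23 = 62.1, 270×0.15 = 40.5.
χ² = (64−72.9)²/72.9 + (106−94.5)²/94.5 + (67−62.1)²/62.1 + (33−40.5)²/40.5
   = 1.0866 + 1.3995 + 0.3866 + 1.3889
Sum = 4.262
df = 2. Since 4.262 < 5.991, we do not reject H₀.

4.262; do not reject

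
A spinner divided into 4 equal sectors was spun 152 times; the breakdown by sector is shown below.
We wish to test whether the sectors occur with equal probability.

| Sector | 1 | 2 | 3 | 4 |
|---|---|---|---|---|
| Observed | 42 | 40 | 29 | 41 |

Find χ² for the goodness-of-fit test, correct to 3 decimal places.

2.895

Expected count for each of the 4 categories: 152/4 = 38.
cat         O        E   (O−E)²/E
1          42       38     0.4211
2          40       38     0.1053
3          29       38     2.1316
4          41       38     0.2368
Sum = 2.895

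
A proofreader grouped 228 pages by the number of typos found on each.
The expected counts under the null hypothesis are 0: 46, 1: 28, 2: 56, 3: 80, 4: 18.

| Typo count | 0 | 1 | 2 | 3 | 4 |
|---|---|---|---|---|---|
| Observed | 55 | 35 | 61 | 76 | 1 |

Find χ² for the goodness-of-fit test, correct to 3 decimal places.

20.213

χ² = (55−46)²/46 + (35−28)²/28 + (61−56)²/56 + (76−80)²/80 + (1−18)²/18
   = 1.7609 + 1.7500 + 0.4464 + 0.2000 + 16.0556
Sum = 20.213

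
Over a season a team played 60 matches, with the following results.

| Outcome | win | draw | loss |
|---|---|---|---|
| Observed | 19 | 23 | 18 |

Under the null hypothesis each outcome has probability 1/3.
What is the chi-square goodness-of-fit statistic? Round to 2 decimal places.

Under H₀ each category has probability 1/3, so each expected count is 60/3 = 20.
χ² = (19−20)²/20 + (23−20)²/20 + (18−20)²/20
   = 0.050 + 0.450 + 0.200
Sum = 0.70

0.70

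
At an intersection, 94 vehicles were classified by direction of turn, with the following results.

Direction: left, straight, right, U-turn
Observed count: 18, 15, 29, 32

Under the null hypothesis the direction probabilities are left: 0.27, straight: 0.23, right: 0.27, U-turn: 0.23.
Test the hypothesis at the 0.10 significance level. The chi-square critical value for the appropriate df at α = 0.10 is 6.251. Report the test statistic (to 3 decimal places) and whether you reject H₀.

9.673; reject

Expected counts E_i = n·p_i: 94×0.27 = 25.38, 94×0.23 = 21.62, 94×0.27 = 25.38, 94×0.23 = 21.62.
cat           O        E   (O−E)²/E
left         18    25.38     2.1460
straight     15    21.62     2.0270
right        29    25.38     0.5163
U-turn       32    21.62     4.9836
Sum = 9.673
df = 3. Since 9.673 > 6.251, we reject H₀.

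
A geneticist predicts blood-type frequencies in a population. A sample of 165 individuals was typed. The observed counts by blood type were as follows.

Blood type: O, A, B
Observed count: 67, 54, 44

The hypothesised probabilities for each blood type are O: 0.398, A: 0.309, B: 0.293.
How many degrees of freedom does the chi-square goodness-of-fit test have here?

There are k = 3 categories and no parameters were estimated from the data, so df = 3 − 1 = 2.

2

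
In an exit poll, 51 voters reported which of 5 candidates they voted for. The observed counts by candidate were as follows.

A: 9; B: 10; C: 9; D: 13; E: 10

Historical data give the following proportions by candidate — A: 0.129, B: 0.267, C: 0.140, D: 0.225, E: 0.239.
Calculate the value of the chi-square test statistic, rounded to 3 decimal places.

Expected counts E_i = n·p_i: 51×0.129 = 6.579, 51×0.267 = 13.617, 51×0.140 = 7.14, 51×0.225 = 11.475, 51×0.239 = 12.189.
χ² = (9−6.579)²/6.579 + (10−13.617)²/13.617 + (9−7.14)²/7.14 + (13−11.475)²/11.475 + (10−12.189)²/12.189
   = 0.8909 + 0.9608 + 0.4845 + 0.2027 + 0.3931
Sum = 2.932

2.932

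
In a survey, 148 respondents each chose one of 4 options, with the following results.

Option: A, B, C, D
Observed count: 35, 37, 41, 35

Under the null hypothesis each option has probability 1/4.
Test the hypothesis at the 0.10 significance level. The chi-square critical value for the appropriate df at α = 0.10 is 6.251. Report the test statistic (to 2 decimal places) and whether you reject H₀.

Under H₀ each category has probability 1/4, so each expected count is 148/4 = 37.
A: (35 − 37)²/37 = 4/37 = 0.108
B: (37 − 37)²/37 = 0/37 = 0.000
C: (41 − 37)²/37 = 16/37 = 0.432
D: (35 − 37)²/37 = 4/37 = 0.108
Sum = 0.65
df = 3. Since 0.65 < 6.251, we do not reject H₀.

0.65; do not reject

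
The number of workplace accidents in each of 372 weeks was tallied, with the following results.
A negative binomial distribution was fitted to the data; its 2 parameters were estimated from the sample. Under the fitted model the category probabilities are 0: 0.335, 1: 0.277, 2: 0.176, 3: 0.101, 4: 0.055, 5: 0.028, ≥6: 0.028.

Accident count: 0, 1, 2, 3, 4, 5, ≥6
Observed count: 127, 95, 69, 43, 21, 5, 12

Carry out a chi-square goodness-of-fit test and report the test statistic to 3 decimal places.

4.719

Expected counts E_i = n·p_i: 372×0.335 = 124.62, 372×0.277 = 103.044, 372×0.176 = 65.472, 372×0.101 = 37.572, 372×0.055 = 20.46, 372×0.028 = 10.416, 372×0.028 = 10.416.
cat         O        E   (O−E)²/E
0         127   124.62     0.0455
1          95  103.044     0.6279
2          69   65.472     0.1901
3          43   37.572     0.7842
4          21    20.46     0.0143
5           5   10.416     2.8162
≥6         12   10.416     0.2409
Sum = 4.719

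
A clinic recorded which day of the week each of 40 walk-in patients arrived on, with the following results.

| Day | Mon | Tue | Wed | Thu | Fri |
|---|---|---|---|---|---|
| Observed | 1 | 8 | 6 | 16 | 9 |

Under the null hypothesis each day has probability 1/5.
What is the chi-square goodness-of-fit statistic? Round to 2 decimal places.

Expected count for each of the 5 categories: 40/5 = 8.
Mon: (1 − 8)²/8 = 49/8 = 6.125
Tue: (8 − 8)²/8 = 0/8 = 0.000
Wed: (6 − 8)²/8 = 4/8 = 0.500
Thu: (16 − 8)²/8 = 64/8 = 8.000
Fri: (9 − 8)²/8 = 1/8 = 0.125
Sum = 14.75

14.75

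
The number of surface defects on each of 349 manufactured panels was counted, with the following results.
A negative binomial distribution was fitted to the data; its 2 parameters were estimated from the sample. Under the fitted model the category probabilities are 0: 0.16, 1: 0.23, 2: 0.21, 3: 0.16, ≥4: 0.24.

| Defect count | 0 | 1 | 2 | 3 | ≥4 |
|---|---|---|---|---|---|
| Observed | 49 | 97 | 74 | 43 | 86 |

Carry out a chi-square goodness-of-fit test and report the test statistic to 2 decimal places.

Expected counts E_i = n·p_i: 349×0.16 = 55.84, 349×0.23 = 80.27, 349×0.21 = 73.29, 349×0.16 = 55.84, 349×0.24 = 83.76.
cat         O        E   (O−E)²/E
0          49    55.84      0.838
1          97    80.27      3.487
2          74    73.29      0.007
3          43    55.84      2.952
≥4         86    83.76      0.060
Sum = 7.34

7.34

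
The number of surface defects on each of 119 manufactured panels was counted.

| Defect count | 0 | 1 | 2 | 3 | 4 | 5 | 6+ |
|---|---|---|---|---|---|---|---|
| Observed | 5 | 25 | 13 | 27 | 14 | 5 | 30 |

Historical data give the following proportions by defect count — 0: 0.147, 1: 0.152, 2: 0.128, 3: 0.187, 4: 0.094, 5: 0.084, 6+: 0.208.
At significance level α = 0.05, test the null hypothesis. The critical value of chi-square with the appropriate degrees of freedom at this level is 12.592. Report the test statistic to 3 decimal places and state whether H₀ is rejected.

17.221; reject

Expected counts E_i = n·p_i: 119×0.147 = 17.493, 119×0.152 = 18.088, 119×0.128 = 15.232, 119×0.187 = 22.253, 119×0.094 = 11.186, 119×0.084 = 9.996, 119×0.208 = 24.752.
χ² = (5−17.493)²/17.493 + (25−18.088)²/18.088 + (13−15.232)²/15.232 + (27−22.253)²/22.253 + (14−11.186)²/11.186 + (5−9.996)²/9.996 + (30−24.752)²/24.752
   = 8.9221 + 2.6413 + 0.3271 + 1.0126 + 0.7079 + 2.4970 + 1.1127
Sum = 17.221
df = 6. Since 17.221 > 12.592, we reject H₀.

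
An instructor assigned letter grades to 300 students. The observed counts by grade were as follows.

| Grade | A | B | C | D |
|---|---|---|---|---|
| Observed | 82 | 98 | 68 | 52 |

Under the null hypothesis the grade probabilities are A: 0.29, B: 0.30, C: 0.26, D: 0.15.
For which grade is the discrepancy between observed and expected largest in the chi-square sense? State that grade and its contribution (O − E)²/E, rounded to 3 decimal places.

C, 1.282

Expected counts E_i = n·p_i: 300×0.29 = 87, 300×0.30 = 90, 300×0.26 = 78, 300×0.15 = 45.
χ² = (82−87)²/87 + (98−90)²/90 + (68−78)²/78 + (52−45)²/45
   = 0.2874 + 0.7111 + 1.2821 + 1.0889
The largest term is for C: 1.282.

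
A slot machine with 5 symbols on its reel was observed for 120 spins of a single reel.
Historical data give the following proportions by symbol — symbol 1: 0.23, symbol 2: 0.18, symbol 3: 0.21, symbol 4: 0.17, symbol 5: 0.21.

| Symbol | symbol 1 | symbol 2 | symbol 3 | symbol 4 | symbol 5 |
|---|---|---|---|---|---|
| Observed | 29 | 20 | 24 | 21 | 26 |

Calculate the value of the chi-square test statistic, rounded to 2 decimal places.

Expected counts E_i = n·p_i: 120×0.23 = 27.6, 120×0.18 = 21.6, 120×0.21 = 25.2, 120×0.17 = 20.4, 120×0.21 = 25.2.
symbol 1: (29 − 27.6)²/27.6 = 1.96/27.6 = 0.071
symbol 2: (20 − 21.6)²/21.6 = 2.56/21.6 = 0.119
symbol 3: (24 − 25.2)²/25.2 = 1.44/25.2 = 0.057
symbol 4: (21 − 20.4)²/20.4 = 0.36/20.4 = 0.018
symbol 5: (26 − 25.2)²/25.2 = 0.64/25.2 = 0.025
Sum = 0.29

0.29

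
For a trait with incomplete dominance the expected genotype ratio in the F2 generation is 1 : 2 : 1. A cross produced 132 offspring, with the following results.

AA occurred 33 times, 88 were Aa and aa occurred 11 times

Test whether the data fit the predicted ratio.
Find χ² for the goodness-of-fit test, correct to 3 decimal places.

22.000

Ratio total = 4. Expected counts: 132×1/4 = 33, 132×2/4 = 66, 132×1/4 = 33.
χ² = (33−33)²/33 + (88−66)²/66 + (11−33)²/33
   = 0.0000 + 7.3333 + 14.6667
Sum = 22.000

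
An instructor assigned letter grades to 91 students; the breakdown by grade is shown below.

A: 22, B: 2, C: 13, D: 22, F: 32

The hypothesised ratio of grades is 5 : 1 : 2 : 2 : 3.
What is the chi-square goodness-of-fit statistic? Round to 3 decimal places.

18.805

Ratio total = 13. Expected counts: 91×5/13 = 35, 91×1/13 = 7, 91×2/13 = 14, 91×2/13 = 14, 91×3/13 = 21.
χ² = (22−35)²/35 + (2−7)²/7 + (13−14)²/14 + (22−14)²/14 + (32−21)²/21
   = 4.8286 + 3.5714 + 0.0714 + 4.5714 + 5.7619
Sum = 18.805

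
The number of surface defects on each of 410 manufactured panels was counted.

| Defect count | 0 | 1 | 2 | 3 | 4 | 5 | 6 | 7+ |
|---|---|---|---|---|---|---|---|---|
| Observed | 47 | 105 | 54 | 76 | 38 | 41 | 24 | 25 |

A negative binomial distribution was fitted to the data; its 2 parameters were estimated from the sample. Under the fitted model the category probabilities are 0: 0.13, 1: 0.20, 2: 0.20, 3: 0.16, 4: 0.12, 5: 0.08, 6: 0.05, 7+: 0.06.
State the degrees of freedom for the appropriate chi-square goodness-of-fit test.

There are k = 8 categories and 2 parameters estimated from the data, so df = 8 − 1 − 2 = 5.

5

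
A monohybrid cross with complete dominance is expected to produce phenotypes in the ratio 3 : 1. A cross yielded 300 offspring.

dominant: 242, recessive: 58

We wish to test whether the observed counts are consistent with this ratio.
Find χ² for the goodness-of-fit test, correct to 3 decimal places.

5.138

Ratio total = 4. Expected counts: 300×3/4 = 225, 300×1/4 = 75.
dominant: (242 − 225)²/225 = 289/225 = 1.2844
recessive: (58 − 75)²/75 = 289/75 = 3.8533
Sum = 5.138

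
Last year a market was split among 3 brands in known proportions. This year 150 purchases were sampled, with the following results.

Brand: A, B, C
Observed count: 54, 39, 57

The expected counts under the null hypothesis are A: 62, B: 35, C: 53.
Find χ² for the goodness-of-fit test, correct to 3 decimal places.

A: (54 − 62)²/62 = 64/62 = 1.0323
B: (39 − 35)²/35 = 16/35 = 0.4571
C: (57 − 53)²/53 = 16/53 = 0.3019
Sum = 1.791

1.791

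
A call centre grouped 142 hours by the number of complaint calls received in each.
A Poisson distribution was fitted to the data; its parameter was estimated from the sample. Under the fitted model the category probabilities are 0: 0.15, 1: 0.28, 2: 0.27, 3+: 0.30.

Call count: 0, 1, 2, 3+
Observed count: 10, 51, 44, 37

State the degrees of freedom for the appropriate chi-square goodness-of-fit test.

There are k = 4 categories and 1 parameter estimated from the data, so df = 4 − 1 − 1 = 2.

2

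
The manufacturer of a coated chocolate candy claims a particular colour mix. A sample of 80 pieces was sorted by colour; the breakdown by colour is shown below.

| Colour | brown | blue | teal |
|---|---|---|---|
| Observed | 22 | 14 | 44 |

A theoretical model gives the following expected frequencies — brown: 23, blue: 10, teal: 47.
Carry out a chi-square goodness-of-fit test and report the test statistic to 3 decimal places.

brown: (22 − 23)²/23 = 1/23 = 0.0435
blue: (14 − 10)²/10 = 16/10 = 1.6000
teal: (44 − 47)²/47 = 9/47 = 0.1915
Sum = 1.835

1.835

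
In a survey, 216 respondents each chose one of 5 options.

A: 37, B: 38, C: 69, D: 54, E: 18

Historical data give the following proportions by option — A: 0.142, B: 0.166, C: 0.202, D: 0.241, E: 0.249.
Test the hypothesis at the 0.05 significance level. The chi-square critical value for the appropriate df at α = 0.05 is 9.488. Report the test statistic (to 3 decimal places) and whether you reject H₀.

40.064; reject

Expected counts E_i = n·p_i: 216×0.142 = 30.672, 216×0.166 = 35.856, 216×0.202 = 43.632, 216×0.241 = 52.056, 216×0.249 = 53.784.
cat         O        E   (O−E)²/E
A          37   30.672     1.3055
B          38   35.856     0.1282
C          69   43.632    14.7492
D          54   52.056     0.0726
E          18   53.784    23.8081
Sum = 40.064
df = 4. Since 40.064 > 9.488, we reject H₀.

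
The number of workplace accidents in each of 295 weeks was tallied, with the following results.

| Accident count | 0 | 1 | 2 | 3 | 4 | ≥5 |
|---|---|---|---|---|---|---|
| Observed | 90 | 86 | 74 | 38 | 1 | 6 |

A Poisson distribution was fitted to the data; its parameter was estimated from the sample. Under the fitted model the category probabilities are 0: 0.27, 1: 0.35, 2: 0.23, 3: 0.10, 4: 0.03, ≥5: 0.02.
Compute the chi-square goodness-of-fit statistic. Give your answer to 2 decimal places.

Expected counts E_i = n·p_i: 295×0.27 = 79.65, 295×0.35 = 103.25, 295×0.23 = 67.85, 295×0.10 = 29.5, 295×0.03 = 8.85, 295×0.02 = 5.9.
cat         O        E   (O−E)²/E
0          90    79.65      1.345
1          86   103.25      2.882
2          74    67.85      0.557
3          38     29.5      2.449
4           1     8.85      6.963
≥5          6      5.9      0.002
Sum = 14.20

14.20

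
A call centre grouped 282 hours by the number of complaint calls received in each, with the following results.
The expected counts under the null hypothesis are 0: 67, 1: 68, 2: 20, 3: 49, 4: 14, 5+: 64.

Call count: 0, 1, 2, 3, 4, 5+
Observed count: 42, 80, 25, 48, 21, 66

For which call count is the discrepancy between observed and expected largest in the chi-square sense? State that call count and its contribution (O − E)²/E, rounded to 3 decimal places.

0, 9.328

0: (42 − 67)²/67 = 625/67 = 9.3284
1: (80 − 68)²/68 = 144/68 = 2.1176
2: (25 − 20)²/20 = 25/20 = 1.2500
3: (48 − 49)²/49 = 1/49 = 0.0204
4: (21 − 14)²/14 = 49/14 = 3.5000
5+: (66 − 64)²/64 = 4/64 = 0.0625
The largest term is for 0: 9.328.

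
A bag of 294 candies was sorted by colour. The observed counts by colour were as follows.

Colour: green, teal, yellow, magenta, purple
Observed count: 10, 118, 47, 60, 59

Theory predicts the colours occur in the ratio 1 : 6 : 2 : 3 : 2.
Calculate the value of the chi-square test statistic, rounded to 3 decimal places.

13.889

Ratio total = 14. Expected counts: 294×1/14 = 21, 294×6/14 = 126, 294×2/14 = 42, 294×3/14 = 63, 294×2/14 = 42.
cat          O        E   (O−E)²/E
green       10       21     5.7619
teal       118      126     0.5079
yellow      47       42     0.5952
magenta     60       63     0.1429
purple      59       42     6.8810
Sum = 13.889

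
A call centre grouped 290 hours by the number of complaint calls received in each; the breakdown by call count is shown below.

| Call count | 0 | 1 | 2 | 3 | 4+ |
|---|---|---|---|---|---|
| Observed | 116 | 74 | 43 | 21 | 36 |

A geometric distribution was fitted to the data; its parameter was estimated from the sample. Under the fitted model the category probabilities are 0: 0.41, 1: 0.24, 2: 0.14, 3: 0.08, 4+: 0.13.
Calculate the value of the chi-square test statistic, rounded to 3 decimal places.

0.776

Expected counts E_i = n·p_i: 290×0.41 = 118.9, 290×0.24 = 69.6, 290×0.14 = 40.6, 290×0.08 = 23.2, 290×0.13 = 37.7.
cat         O        E   (O−E)²/E
0         116    118.9     0.0707
1          74     69.6     0.2782
2          43     40.6     0.1419
3          21     23.2     0.2086
4+         36     37.7     0.0767
Sum = 0.776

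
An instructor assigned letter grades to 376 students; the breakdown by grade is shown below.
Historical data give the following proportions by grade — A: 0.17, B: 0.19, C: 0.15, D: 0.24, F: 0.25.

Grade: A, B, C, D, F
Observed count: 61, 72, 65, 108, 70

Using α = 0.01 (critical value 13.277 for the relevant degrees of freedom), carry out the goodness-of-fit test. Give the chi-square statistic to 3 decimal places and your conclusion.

Expected counts E_i = n·p_i: 376×0.17 = 63.92, 376×0.19 = 71.44, 376×0.15 = 56.4, 376×0.24 = 90.24, 376×0.25 = 94.
cat         O        E   (O−E)²/E
A          61    63.92     0.1334
B          72    71.44     0.0044
C          65     56.4     1.3113
D         108    90.24     3.4953
F          70       94     6.1277
Sum = 11.072
df = 4. Since 11.072 < 13.277, we do not reject H₀.

11.072; do not reject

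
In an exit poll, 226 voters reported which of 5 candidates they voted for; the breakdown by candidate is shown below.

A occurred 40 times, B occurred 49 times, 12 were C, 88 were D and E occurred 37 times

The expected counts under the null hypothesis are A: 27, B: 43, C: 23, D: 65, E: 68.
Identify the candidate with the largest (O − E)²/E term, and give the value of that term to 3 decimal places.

cat         O        E   (O−E)²/E
A          40       27     6.2593
B          49       43     0.8372
C          12       23     5.2609
D          88       65     8.1385
E          37       68    14.1324
The largest term is for E: 14.132.

E, 14.132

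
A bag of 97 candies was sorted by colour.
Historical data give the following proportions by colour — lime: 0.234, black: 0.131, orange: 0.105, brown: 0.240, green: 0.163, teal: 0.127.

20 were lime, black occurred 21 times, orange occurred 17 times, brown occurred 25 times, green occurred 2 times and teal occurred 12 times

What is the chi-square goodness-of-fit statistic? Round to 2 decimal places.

Expected counts E_i = n·p_i: 97×0.234 = 22.698, 97×0.131 = 12.707, 97×0.105 = 10.185, 97×0.240 = 23.28, 97×0.163 = 15.811, 97×0.127 = 12.319.
cat         O        E   (O−E)²/E
lime       20   22.698      0.321
black      21   12.707      5.412
orange     17   10.185      4.560
brown      25    23.28      0.127
green       2   15.811     12.064
teal       12   12.319      0.008
Sum = 22.49

22.49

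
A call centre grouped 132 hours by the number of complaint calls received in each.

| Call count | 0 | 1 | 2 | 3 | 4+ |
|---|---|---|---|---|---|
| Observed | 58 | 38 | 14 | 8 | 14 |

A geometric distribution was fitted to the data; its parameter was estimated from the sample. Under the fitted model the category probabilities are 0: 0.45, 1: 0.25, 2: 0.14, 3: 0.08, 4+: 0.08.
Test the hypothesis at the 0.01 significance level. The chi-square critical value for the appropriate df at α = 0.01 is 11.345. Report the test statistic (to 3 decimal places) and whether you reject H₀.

Expected counts E_i = n·p_i: 132×0.45 = 59.4, 132×0.25 = 33, 132×0.14 = 18.48, 132×0.08 = 10.56, 132×0.08 = 10.56.
cat         O        E   (O−E)²/E
0          58     59.4     0.0330
1          38       33     0.7576
2          14    18.48     1.0861
3           8    10.56     0.6206
4+         14    10.56     1.1206
Sum = 3.618
df = 3. Since 3.618 < 11.345, we do not reject H₀.

3.618; do not reject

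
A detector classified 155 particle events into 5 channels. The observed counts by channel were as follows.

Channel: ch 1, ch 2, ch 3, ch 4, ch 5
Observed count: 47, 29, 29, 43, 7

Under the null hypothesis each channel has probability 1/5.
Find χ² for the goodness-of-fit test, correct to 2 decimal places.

31.74

Under H₀ each category has probability 1/5, so each expected count is 155/5 = 31.
χ² = (47−31)²/31 + (29−31)²/31 + (29−31)²/31 + (43−31)²/31 + (7−31)²/31
   = 8.258 + 0.129 + 0.129 + 4.645 + 18.581
Sum = 31.74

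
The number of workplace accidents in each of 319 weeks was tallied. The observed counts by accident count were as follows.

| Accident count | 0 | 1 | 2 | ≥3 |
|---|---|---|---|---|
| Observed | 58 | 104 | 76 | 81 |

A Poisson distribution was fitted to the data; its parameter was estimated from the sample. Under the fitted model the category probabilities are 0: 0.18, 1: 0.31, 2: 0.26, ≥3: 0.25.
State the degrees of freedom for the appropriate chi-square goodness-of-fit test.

There are k = 4 categories and 1 parameter estimated from the data, so df = 4 − 1 − 1 = 2.

2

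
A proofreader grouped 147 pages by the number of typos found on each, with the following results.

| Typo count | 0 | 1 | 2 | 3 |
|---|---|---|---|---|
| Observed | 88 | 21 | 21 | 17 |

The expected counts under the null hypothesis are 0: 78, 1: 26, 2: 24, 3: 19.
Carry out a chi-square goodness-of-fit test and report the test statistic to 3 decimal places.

2.829

0: (88 − 78)²/78 = 100/78 = 1.2821
1: (21 − 26)²/26 = 25/26 = 0.9615
2: (21 − 24)²/24 = 9/24 = 0.3750
3: (17 − 19)²/19 = 4/19 = 0.2105
Sum = 2.829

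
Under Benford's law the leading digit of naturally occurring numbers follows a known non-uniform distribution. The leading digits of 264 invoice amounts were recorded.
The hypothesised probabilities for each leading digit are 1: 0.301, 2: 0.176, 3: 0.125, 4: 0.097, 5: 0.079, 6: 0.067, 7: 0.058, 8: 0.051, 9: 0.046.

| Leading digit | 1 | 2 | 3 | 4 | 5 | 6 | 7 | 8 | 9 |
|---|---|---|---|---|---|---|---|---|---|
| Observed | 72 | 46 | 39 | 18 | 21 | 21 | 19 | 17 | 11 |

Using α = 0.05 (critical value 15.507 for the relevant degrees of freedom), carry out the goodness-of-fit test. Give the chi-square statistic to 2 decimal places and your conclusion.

6.60; do not reject

Expected counts E_i = n·p_i: 264×0.301 = 79.464, 264×0.176 = 46.464, 264×0.125 = 33, 264×0.097 = 25.608, 264×0.079 = 20.856, 264×0.067 = 17.688, 264×0.058 = 15.312, 264×0.051 = 13.464, 264×0.046 = 12.144.
cat         O        E   (O−E)²/E
1          72   79.464      0.701
2          46   46.464      0.005
3          39       33      1.091
4          18   25.608      2.260
5          21   20.856      0.001
6          21   17.688      0.620
7          19   15.312      0.888
8          17   13.464      0.929
9          11   12.144      0.108
Sum = 6.60
df = 8. Since 6.60 < 15.507, we do not reject H₀.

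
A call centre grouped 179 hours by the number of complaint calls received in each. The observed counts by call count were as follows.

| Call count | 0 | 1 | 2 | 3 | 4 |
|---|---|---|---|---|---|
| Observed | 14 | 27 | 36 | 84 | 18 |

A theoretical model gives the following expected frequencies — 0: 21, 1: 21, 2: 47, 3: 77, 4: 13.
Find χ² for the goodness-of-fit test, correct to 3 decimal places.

0: (14 − 21)²/21 = 49/21 = 2.3333
1: (27 − 21)²/21 = 36/21 = 1.7143
2: (36 − 47)²/47 = 121/47 = 2.5745
3: (84 − 77)²/77 = 49/77 = 0.6364
4: (18 − 13)²/13 = 25/13 = 1.9231
Sum = 9.182

9.182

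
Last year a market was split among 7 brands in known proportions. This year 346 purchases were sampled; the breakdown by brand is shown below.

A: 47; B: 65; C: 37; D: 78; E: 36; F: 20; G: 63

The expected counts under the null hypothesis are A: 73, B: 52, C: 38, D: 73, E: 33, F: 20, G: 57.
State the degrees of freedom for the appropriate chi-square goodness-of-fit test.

6

There are k = 7 categories and no parameters were estimated from the data, so df = 7 − 1 = 6.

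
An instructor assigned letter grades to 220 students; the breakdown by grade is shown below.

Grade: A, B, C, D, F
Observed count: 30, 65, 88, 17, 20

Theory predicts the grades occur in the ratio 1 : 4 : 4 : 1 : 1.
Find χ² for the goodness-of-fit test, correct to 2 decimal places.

9.06

Ratio total = 11. Expected counts: 220×1/11 = 20, 220×4/11 = 80, 220×4/11 = 80, 220×1/11 = 20, 220×1/11 = 20.
A: (30 − 20)²/20 = 100/20 = 5.000
B: (65 − 80)²/80 = 225/80 = 2.813
C: (88 − 80)²/80 = 64/80 = 0.800
D: (17 − 20)²/20 = 9/20 = 0.450
F: (20 − 20)²/20 = 0/20 = 0.000
Sum = 9.06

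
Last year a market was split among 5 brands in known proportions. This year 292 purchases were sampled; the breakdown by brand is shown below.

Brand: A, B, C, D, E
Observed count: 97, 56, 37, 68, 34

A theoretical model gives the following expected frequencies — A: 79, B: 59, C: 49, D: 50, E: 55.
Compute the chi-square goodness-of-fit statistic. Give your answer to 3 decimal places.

21.691

A: (97 − 79)²/79 = 324/79 = 4.1013
B: (56 − 59)²/59 = 9/59 = 0.1525
C: (37 − 49)²/49 = 144/49 = 2.9388
D: (68 − 50)²/50 = 324/50 = 6.4800
E: (34 − 55)²/55 = 441/55 = 8.0182
Sum = 21.691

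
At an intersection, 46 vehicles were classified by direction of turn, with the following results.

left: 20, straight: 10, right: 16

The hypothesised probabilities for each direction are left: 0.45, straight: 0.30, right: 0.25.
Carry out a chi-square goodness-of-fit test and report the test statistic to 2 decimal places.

Expected counts E_i = n·p_i: 46×0.45 = 20.7, 46×0.30 = 13.8, 46×0.25 = 11.5.
χ² = (20−20.7)²/20.7 + (10−13.8)²/13.8 + (16−11.5)²/11.5
   = 0.024 + 1.046 + 1.761
Sum = 2.83

2.83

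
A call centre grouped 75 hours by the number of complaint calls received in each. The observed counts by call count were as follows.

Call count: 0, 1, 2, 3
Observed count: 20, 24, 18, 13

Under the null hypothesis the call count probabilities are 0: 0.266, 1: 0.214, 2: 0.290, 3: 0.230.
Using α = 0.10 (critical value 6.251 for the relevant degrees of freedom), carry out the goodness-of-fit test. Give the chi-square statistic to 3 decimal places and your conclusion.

5.632; do not reject

Expected counts E_i = n·p_i: 75×0.266 = 19.95, 75×0.214 = 16.05, 75×0.290 = 21.75, 75×0.230 = 17.25.
χ² = (20−19.95)²/19.95 + (24−16.05)²/16.05 + (18−21.75)²/21.75 + (13−17.25)²/17.25
   = 0.0001 + 3.9379 + 0.6466 + 1.0471
Sum = 5.632
df = 3. Since 5.632 < 6.251, we do not reject H₀.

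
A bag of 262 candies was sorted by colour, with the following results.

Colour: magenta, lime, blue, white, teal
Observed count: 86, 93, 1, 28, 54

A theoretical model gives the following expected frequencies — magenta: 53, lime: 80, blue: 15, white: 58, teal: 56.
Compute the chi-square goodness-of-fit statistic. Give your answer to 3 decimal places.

51.315

cat          O        E   (O−E)²/E
magenta     86       53    20.5472
lime        93       80     2.1125
blue         1       15    13.0667
white       28       58    15.5172
teal        54       56     0.0714
Sum = 51.315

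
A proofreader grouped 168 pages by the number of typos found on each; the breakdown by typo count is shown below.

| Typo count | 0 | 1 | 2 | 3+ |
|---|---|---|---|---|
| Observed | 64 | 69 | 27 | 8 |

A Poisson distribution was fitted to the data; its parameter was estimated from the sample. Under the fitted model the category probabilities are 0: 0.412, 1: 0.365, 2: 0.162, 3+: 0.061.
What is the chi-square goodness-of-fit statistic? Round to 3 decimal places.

1.850

Expected counts E_i = n·p_i: 168×0.412 = 69.216, 168×0.365 = 61.32, 168×0.162 = 27.216, 168×0.061 = 10.248.
χ² = (64−69.216)²/69.216 + (69−61.32)²/61.32 + (27−27.216)²/27.216 + (8−10.248)²/10.248
   = 0.3931 + 0.9619 + 0.0017 + 0.4931
Sum = 1.850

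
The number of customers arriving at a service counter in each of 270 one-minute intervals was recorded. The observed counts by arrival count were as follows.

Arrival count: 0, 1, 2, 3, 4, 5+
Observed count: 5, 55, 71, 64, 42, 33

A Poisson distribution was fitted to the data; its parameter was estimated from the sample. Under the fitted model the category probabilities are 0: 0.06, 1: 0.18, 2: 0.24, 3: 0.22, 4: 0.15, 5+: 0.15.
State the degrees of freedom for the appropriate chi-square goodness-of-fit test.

4

There are k = 6 categories and 1 parameter estimated from the data, so df = 6 − 1 − 1 = 4.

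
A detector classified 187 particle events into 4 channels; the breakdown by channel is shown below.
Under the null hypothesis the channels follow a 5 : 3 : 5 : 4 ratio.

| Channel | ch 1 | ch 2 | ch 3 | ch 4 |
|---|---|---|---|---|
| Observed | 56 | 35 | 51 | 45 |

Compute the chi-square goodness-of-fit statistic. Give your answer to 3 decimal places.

Ratio total = 17. Expected counts: 187×5/17 = 55, 187×3/17 = 33, 187×5/17 = 55, 187×4/17 = 44.
ch 1: (56 − 55)²/55 = 1/55 = 0.0182
ch 2: (35 − 33)²/33 = 4/33 = 0.1212
ch 3: (51 − 55)²/55 = 16/55 = 0.2909
ch 4: (45 − 44)²/44 = 1/44 = 0.0227
Sum = 0.453

0.453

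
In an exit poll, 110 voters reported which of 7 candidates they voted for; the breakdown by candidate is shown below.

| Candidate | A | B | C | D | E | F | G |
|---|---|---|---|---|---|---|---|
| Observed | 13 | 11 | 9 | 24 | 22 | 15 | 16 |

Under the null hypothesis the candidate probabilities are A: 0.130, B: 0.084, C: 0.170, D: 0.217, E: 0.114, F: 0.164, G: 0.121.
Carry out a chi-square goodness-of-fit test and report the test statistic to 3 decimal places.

13.678

Expected counts E_i = n·p_i: 110×0.130 = 14.3, 110×0.084 = 9.24, 110×0.170 = 18.7, 110×0.217 = 23.87, 110×0.114 = 12.54, 110×0.164 = 18.04, 110×0.121 = 13.31.
cat         O        E   (O−E)²/E
A          13     14.3     0.1182
B          11     9.24     0.3352
C           9     18.7     5.0316
D          24    23.87     0.0007
E          22    12.54     7.1365
F          15    18.04     0.5123
G          16    13.31     0.5437
Sum = 13.678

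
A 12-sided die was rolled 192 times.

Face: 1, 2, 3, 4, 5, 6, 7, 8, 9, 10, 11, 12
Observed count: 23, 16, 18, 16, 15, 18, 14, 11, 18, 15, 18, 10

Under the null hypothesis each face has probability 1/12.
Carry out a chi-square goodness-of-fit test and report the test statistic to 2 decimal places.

8.25

Expected count for each of the 12 categories: 192/12 = 16.
cat         O        E   (O−E)²/E
1          23       16      3.063
2          16       16      0.000
3          18       16      0.250
4          16       16      0.000
5          15       16      0.063
6          18       16      0.250
7          14       16      0.250
8          11       16      1.563
9          18       16      0.250
10         15       16      0.063
11         18       16      0.250
12         10       16      2.250
Sum = 8.25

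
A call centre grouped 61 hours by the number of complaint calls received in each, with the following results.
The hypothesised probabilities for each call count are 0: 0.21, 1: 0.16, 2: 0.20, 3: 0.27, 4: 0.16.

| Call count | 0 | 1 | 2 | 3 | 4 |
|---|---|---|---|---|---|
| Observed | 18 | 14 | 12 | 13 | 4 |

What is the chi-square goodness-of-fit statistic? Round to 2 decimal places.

8.08

Expected counts E_i = n·p_i: 61×0.21 = 12.81, 61×0.16 = 9.76, 61×0.20 = 12.2, 61×0.27 = 16.47, 61×0.16 = 9.76.
cat         O        E   (O−E)²/E
0          18    12.81      2.103
1          14     9.76      1.842
2          12     12.2      0.003
3          13    16.47      0.731
4           4     9.76      3.399
Sum = 8.08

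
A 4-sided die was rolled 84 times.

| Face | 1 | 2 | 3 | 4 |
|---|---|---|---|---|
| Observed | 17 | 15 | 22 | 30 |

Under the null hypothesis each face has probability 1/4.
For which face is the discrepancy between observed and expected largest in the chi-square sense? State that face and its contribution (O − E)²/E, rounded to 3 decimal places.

4, 3.857

Expected count for each of the 4 categories: 84/4 = 21.
1: (17 − 21)²/21 = 16/21 = 0.7619
2: (15 − 21)²/21 = 36/21 = 1.7143
3: (22 − 21)²/21 = 1/21 = 0.0476
4: (30 − 21)²/21 = 81/21 = 3.8571
The largest term is for 4: 3.857.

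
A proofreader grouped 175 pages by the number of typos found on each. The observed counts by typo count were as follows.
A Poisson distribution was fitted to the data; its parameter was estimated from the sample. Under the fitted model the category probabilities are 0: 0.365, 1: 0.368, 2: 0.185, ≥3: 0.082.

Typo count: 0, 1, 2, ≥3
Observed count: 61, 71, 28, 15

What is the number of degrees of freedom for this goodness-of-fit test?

2

There are k = 4 categories and 1 parameter estimated from the data, so df = 4 − 1 − 1 = 2.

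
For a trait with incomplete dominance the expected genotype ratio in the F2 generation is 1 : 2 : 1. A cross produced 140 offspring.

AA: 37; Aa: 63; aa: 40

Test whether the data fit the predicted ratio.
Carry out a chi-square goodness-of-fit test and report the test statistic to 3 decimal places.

1.529

Ratio total = 4. Expected counts: 140×1/4 = 35, 140×2/4 = 70, 140×1/4 = 35.
χ² = (37−35)²/35 + (63−70)²/70 + (40−35)²/35
   = 0.1143 + 0.7000 + 0.7143
Sum = 1.529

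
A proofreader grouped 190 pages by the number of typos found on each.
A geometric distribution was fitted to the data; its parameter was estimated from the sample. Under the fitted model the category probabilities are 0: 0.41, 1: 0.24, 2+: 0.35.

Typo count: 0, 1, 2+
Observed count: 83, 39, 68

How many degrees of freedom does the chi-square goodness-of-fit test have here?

1

There are k = 3 categories and 1 parameter estimated from the data, so df = 3 − 1 − 1 = 1.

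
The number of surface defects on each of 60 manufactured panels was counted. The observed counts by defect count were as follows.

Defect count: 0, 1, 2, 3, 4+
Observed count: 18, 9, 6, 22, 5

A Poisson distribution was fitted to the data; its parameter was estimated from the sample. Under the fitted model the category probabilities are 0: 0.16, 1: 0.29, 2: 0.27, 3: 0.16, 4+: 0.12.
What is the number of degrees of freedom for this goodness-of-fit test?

3

There are k = 5 categories and 1 parameter estimated from the data, so df = 5 − 1 − 1 = 3.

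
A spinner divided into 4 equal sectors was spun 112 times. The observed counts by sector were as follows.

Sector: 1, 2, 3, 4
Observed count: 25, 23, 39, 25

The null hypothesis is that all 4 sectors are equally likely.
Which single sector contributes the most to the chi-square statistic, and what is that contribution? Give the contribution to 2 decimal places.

Expected count for each of the 4 categories: 112/4 = 28.
cat         O        E   (O−E)²/E
1          25       28      0.321
2          23       28      0.893
3          39       28      4.321
4          25       28      0.321
The largest term is for 3: 4.32.

3, 4.32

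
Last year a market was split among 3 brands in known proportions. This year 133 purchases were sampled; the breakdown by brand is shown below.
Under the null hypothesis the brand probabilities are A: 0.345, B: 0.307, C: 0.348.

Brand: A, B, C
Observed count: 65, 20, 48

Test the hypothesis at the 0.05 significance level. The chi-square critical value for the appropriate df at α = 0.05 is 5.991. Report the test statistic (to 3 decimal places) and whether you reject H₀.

Expected counts E_i = n·p_i: 133×0.345 = 45.885, 133×0.307 = 40.831, 133×0.348 = 46.284.
A: (65 − 45.885)²/45.885 = 365.383225/45.885 = 7.9630
B: (20 − 40.831)²/40.831 = 433.930561/40.831 = 10.6275
C: (48 − 46.284)²/46.284 = 2.944656/46.284 = 0.0636
Sum = 18.654
df = 2. Since 18.654 > 5.991, we reject H₀.

18.654; reject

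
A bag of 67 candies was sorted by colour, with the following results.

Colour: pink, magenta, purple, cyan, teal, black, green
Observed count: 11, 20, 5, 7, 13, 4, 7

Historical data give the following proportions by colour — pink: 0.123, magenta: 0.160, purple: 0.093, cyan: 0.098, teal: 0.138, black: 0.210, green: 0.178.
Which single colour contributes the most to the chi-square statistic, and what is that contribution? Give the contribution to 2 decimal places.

magenta, 8.03

Expected counts E_i = n·p_i: 67×0.123 = 8.241, 67×0.160 = 10.72, 67×0.093 = 6.231, 67×0.098 = 6.566, 67×0.138 = 9.246, 67×0.210 = 14.07, 67×0.178 = 11.926.
pink: (11 − 8.241)²/8.241 = 7.612081/8.241 = 0.924
magenta: (20 − 10.72)²/10.72 = 86.1184/10.72 = 8.033
purple: (5 − 6.231)²/6.231 = 1.515361/6.231 = 0.243
cyan: (7 − 6.566)²/6.566 = 0.188356/6.566 = 0.029
teal: (13 − 9.246)²/9.246 = 14.092516/9.246 = 1.524
black: (4 − 14.07)²/14.07 = 101.4049/14.07 = 7.207
green: (7 − 11.926)²/11.926 = 24.265476/11.926 = 2.035
The largest term is for magenta: 8.03.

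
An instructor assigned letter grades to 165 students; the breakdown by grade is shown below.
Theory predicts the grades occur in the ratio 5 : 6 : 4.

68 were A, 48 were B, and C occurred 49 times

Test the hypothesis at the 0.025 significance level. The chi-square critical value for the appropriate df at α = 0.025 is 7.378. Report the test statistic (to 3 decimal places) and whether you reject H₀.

8.550; reject

Ratio total = 15. Expected counts: 165×5/15 = 55, 165×6/15 = 66, 165×4/15 = 44.
χ² = (68−55)²/55 + (48−66)²/66 + (49−44)²/44
   = 3.0727 + 4.9091 + 0.5682
Sum = 8.550
df = 2. Since 8.550 > 7.378, we reject H₀.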